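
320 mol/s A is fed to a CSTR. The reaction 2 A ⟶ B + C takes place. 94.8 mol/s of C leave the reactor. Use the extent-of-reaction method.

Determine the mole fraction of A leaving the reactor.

0.408

For C: n = n₀ + 1ξ → 94.8 = 0 + 1ξ, giving ξ = 94.8 mol/s.
Outlet amounts (n = n₀ + ν ξ):
  A: 320 − 2(94.8) = 130.4
  B: 0 + 1(94.8) = 94.8
  C: 0 + 1(94.8) = 94.8
Total out = 320 mol/s; y_A = 130.4 / 320 = 0.4075.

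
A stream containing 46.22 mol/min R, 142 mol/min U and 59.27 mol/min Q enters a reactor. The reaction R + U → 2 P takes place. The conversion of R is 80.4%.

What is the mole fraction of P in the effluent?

R reacted = 0.804 × 46.22 = 37.16 mol/min; ν_R = −1, so ξ = 37.16/1 = 37.16 mol/min.
Outlet amounts (n = n₀ + ν ξ):
  R: 46.22 − 1(37.16) = 9.059
  U: 142 − 1(37.16) = 104.8
  P: 0 + 2(37.16) = 74.32
  Q: 59.27 (inert)
Total out = 247.5 mol/min; y_P = 74.32 / 247.5 = 0.3003.

0.3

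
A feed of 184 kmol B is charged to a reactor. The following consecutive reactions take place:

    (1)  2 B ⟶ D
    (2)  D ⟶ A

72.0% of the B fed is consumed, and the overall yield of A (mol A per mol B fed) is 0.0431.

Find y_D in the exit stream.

Conversion of B: B consumed = 2ξ₁ = 0.72 × 184 → ξ₁ = 66.24 kmol.
Yield of A: 1ξ₂ / 184 = 0.0431 → ξ₂ = 7.93 kmol.
Outlet amounts (n = n₀ + Σ ν·ξ):
  B: 184 − 2(66.24) = 51.52
  D: 0 + 1(66.24) − 1(7.93) = 58.31
  A: 0 + 1(7.93) = 7.93
Total out = 117.8 kmol; y_D = 58.31 / 117.8 = 0.4952.

0.495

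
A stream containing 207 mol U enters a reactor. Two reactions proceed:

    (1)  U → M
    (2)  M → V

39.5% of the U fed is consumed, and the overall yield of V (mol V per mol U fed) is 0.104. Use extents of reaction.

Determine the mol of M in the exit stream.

Conversion of U: U consumed = 1ξ₁ = 0.395 × 207 → ξ₁ = 81.77 mol.
Yield of V: 1ξ₂ / 207 = 0.104 → ξ₂ = 21.53 mol.
Outlet amounts (n = n₀ + Σ ν·ξ):
  U: 207 − 1(81.77) = 125.2
  M: 0 + 1(81.77) − 1(21.53) = 60.24
  V: 0 + 1(21.53) = 21.53

60.2 mol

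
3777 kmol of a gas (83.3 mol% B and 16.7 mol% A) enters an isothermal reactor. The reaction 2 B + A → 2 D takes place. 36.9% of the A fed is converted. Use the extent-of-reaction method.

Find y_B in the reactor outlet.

0.756

A reacted = 0.369 × 630.8 = 232.8 kmol; ν_A = −1, so ξ = 232.8/1 = 232.8 kmol.
Outlet amounts (n = n₀ + ν ξ):
  B: 3146 − 2(232.8) = 2681
  A: 630.8 − 1(232.8) = 398
  D: 0 + 2(232.8) = 465.5
Total out = 3544 kmol; y_B = 2681 / 3544 = 0.7564.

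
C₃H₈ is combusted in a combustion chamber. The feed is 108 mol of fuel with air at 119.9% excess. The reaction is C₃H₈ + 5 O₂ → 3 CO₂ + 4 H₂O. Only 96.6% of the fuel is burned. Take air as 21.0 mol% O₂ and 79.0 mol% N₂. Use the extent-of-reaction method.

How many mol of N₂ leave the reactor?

4470 mol

Stoichiometric O₂ = 5 × 108 = 540 mol; O₂ fed = 540 × 2.199 = 1187 mol.
N₂ fed = 1187 × 79/21 = 4467 mol.
Fuel reacted = 0.966 × 108 → ξ = 104.3 mol.
Outlet (n = n₀ + ν ξ):
  C₃H₈: 108 − 1(104.3) = 3.672
  O₂: 1187 − 5(104.3) = 665.8
  N₂: 4467 (inert)
  CO₂: 0 + 3(104.3) = 313
  H₂O: 0 + 4(104.3) = 417.3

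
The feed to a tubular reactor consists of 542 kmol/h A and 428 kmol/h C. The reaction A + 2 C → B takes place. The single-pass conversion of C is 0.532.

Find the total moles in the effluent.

742 kmol/h

C reacted = 0.532 × 428 = 227.7 kmol/h; ν_C = −2, so ξ = 227.7/2 = 113.8 kmol/h.
Outlet amounts (n = n₀ + ν ξ):
  A: 542 − 1(113.8) = 428.2
  C: 428 − 2(113.8) = 200.3
  B: 0 + 1(113.8) = 113.8
Total out = 428.2 + 200.3 + 113.8 = 742.3 kmol/h.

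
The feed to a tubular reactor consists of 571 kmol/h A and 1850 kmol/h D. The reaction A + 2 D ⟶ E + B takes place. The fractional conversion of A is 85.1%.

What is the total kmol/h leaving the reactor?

1940 kmol/h

A reacted = 0.851 × 571 = 485.9 kmol/h; ν_A = −1, so ξ = 485.9/1 = 485.9 kmol/h.
Outlet amounts (n = n₀ + ν ξ):
  A: 571 − 1(485.9) = 85.08
  D: 1850 − 2(485.9) = 878.2
  E: 0 + 1(485.9) = 485.9
  B: 0 + 1(485.9) = 485.9
Total out = 85.08 + 878.2 + 485.9 + 485.9 = 1935 kmol/h.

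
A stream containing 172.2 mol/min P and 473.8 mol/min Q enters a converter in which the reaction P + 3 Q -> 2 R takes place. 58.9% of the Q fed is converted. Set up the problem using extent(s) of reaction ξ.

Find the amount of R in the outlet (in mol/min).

186 mol/min

Q reacted = 0.589 × 473.8 = 279.1 mol/min; ν_Q = −3, so ξ = 279.1/3 = 93.02 mol/min.
Outlet amounts (n = n₀ + ν ξ):
  P: 172.2 − 1(93.02) = 79.18
  Q: 473.8 − 3(93.02) = 194.7
  R: 0 + 2(93.02) = 186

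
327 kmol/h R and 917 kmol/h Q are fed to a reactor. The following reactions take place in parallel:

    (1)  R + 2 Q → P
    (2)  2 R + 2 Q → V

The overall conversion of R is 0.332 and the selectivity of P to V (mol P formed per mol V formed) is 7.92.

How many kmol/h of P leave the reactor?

86.7 kmol/h

Conversion of R: R consumed = 0.332 × 327 = 108.6 kmol/h = 1ξ₁ + 2ξ₂.
Selectivity: 1ξ₁ / (1ξ₂) = 7.92 → ξ₁ = 7.92 ξ₂.
Substitute: (1·7.92 + 2) ξ₂ = 108.6 → ξ₂ = 10.94 kmol/h, ξ₁ = 86.68 kmol/h.
Outlet amounts (n = n₀ + Σ ν·ξ):
  R: 327 − 1(86.68) − 2(10.94) = 218.4
  Q: 917 − 2(86.68) − 2(10.94) = 721.8
  P: 0 + 1(86.68) = 86.68
  V: 0 + 1(10.94) = 10.94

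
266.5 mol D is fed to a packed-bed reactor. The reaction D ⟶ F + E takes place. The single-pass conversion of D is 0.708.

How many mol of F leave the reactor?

D reacted = 0.708 × 266.5 = 188.7 mol; ν_D = −1, so ξ = 188.7/1 = 188.7 mol.
Outlet amounts (n = n₀ + ν ξ):
  D: 266.5 − 1(188.7) = 77.82
  F: 0 + 1(188.7) = 188.7
  E: 0 + 1(188.7) = 188.7

189 mol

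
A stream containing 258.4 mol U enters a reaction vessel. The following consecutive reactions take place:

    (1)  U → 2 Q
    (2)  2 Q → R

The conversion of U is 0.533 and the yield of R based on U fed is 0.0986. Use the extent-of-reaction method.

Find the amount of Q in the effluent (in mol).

Conversion of U: U consumed = 1ξ₁ = 0.533 × 258.4 → ξ₁ = 137.7 mol.
Yield of R: 1ξ₂ / 258.4 = 0.0986 → ξ₂ = 25.48 mol.
Outlet amounts (n = n₀ + Σ ν·ξ):
  U: 258.4 − 1(137.7) = 120.7
  Q: 0 + 2(137.7) − 2(25.48) = 224.5
  R: 0 + 1(25.48) = 25.48

224 mol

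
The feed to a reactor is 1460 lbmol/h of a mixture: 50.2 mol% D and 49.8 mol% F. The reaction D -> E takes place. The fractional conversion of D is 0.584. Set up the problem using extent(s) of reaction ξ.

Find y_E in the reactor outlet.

0.293

D reacted = 0.584 × 732.9 = 428 lbmol/h; ν_D = −1, so ξ = 428/1 = 428 lbmol/h.
Outlet amounts (n = n₀ + ν ξ):
  D: 732.9 − 1(428) = 304.9
  E: 0 + 1(428) = 428
  F: 727.1 (inert)
Total out = 1460 lbmol/h; y_E = 428 / 1460 = 0.2932.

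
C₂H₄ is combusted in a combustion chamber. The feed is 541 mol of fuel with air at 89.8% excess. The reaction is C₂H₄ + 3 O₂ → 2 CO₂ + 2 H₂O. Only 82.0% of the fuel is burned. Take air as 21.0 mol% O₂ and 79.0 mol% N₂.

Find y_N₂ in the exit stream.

Stoichiometric O₂ = 3 × 541 = 1623 mol; O₂ fed = 1623 × 1.898 = 3080 mol.
N₂ fed = 3080 × 79/21 = 11590 mol.
Fuel reacted = 0.82 × 541 → ξ = 443.6 mol.
Outlet (n = n₀ + ν ξ):
  C₂H₄: 541 − 1(443.6) = 97.38
  O₂: 3080 − 3(443.6) = 1750
  N₂: 11590 (inert)
  CO₂: 0 + 2(443.6) = 887.2
  H₂O: 0 + 2(443.6) = 887.2
Total out = 15210 mol; y_N₂ = 11590 / 15210 = 0.7619.

0.762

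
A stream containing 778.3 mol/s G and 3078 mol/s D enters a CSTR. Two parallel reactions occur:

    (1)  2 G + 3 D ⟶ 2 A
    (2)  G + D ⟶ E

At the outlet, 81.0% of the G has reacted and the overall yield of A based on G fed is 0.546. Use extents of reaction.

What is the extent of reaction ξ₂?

ξ₂ = 205 mol/s

Yield of A: 2ξ₁ / 778.3 = 0.546 → ξ₁ = 212.5 mol/s.
Conversion of G: 2ξ₁ + 1ξ₂ = 0.81 × 778.3 = 630.4 → ξ₂ = 205.5 mol/s.
Outlet amounts (n = n₀ + Σ ν·ξ):
  G: 778.3 − 2(212.5) − 1(205.5) = 147.9
  D: 3078 − 3(212.5) − 1(205.5) = 2235
  A: 0 + 2(212.5) = 425
  E: 0 + 1(205.5) = 205.5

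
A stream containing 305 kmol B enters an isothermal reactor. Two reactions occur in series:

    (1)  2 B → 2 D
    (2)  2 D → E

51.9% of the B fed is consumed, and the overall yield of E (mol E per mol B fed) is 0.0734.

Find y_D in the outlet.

Conversion of B: B consumed = 2ξ₁ = 0.519 × 305 → ξ₁ = 79.15 kmol.
Yield of E: 1ξ₂ / 305 = 0.0734 → ξ₂ = 22.39 kmol.
Outlet amounts (n = n₀ + Σ ν·ξ):
  B: 305 − 2(79.15) = 146.7
  D: 0 + 2(79.15) − 2(22.39) = 113.5
  E: 0 + 1(22.39) = 22.39
Total out = 282.6 kmol; y_D = 113.5 / 282.6 = 0.4017.

0.402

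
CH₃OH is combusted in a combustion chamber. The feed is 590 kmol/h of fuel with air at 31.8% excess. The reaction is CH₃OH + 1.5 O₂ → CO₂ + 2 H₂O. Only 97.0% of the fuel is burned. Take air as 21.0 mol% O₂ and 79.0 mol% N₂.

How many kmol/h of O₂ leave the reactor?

Stoichiometric O₂ = 1.5 × 590 = 885 kmol/h; O₂ fed = 885 × 1.318 = 1166 kmol/h.
N₂ fed = 1166 × 79/21 = 4388 kmol/h.
Fuel reacted = 0.97 × 590 → ξ = 572.3 kmol/h.
Outlet (n = n₀ + ν ξ):
  CH₃OH: 590 − 1(572.3) = 17.7
  O₂: 1166 − 1.5(572.3) = 308
  N₂: 4388 (inert)
  CO₂: 0 + 1(572.3) = 572.3
  H₂O: 0 + 2(572.3) = 1145

308 kmol/h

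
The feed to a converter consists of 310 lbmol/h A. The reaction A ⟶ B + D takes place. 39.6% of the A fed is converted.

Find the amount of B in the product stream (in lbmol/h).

123 lbmol/h

A reacted = 0.396 × 310 = 122.8 lbmol/h; ν_A = −1, so ξ = 122.8/1 = 122.8 lbmol/h.
Outlet amounts (n = n₀ + ν ξ):
  A: 310 − 1(122.8) = 187.2
  B: 0 + 1(122.8) = 122.8
  D: 0 + 1(122.8) = 122.8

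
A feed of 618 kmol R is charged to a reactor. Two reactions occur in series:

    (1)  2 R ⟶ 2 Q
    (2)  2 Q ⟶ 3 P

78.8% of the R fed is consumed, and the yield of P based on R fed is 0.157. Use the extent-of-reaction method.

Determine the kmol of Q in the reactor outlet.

Conversion of R: R consumed = 2ξ₁ = 0.788 × 618 → ξ₁ = 243.5 kmol.
Yield of P: 3ξ₂ / 618 = 0.157 → ξ₂ = 32.34 kmol.
Outlet amounts (n = n₀ + Σ ν·ξ):
  R: 618 − 2(243.5) = 131
  Q: 0 + 2(243.5) − 2(32.34) = 422.3
  P: 0 + 3(32.34) = 97.03

422 kmol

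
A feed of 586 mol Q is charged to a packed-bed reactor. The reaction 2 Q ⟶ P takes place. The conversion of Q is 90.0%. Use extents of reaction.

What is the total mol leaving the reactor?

322 mol

Q reacted = 0.9 × 586 = 527.4 mol; ν_Q = −2, so ξ = 527.4/2 = 263.7 mol.
Outlet amounts (n = n₀ + ν ξ):
  Q: 586 − 2(263.7) = 58.6
  P: 0 + 1(263.7) = 263.7
Total out = 58.6 + 263.7 = 322.3 mol.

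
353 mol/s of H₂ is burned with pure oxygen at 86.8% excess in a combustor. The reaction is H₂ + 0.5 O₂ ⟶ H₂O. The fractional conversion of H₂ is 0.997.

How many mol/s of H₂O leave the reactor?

352 mol/s

Stoichiometric O₂ = 0.5 × 353 = 176.5 mol/s; O₂ fed = 176.5 × 1.868 = 329.7 mol/s.
Fuel reacted = 0.997 × 353 → ξ = 351.9 mol/s.
Outlet (n = n₀ + ν ξ):
  H₂: 353 − 1(351.9) = 1.059
  O₂: 329.7 − 0.5(351.9) = 153.7
  H₂O: 0 + 1(351.9) = 351.9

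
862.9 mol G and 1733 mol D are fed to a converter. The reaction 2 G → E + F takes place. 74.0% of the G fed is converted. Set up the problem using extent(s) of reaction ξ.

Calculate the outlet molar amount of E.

319 mol

G reacted = 0.74 × 862.9 = 638.5 mol; ν_G = −2, so ξ = 638.5/2 = 319.3 mol.
Outlet amounts (n = n₀ + ν ξ):
  G: 862.9 − 2(319.3) = 224.4
  E: 0 + 1(319.3) = 319.3
  F: 0 + 1(319.3) = 319.3
  D: 1733 (inert)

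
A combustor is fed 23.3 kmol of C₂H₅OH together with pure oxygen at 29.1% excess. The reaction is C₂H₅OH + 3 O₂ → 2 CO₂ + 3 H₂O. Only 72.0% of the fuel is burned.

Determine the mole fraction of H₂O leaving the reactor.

0.386

Stoichiometric O₂ = 3 × 23.3 = 69.9 kmol; O₂ fed = 69.9 × 1.291 = 90.24 kmol.
Fuel reacted = 0.72 × 23.3 → ξ = 16.78 kmol.
Outlet (n = n₀ + ν ξ):
  C₂H₅OH: 23.3 − 1(16.78) = 6.524
  O₂: 90.24 − 3(16.78) = 39.91
  CO₂: 0 + 2(16.78) = 33.55
  H₂O: 0 + 3(16.78) = 50.33
Total out = 130.3 kmol; y_H₂O = 50.33 / 130.3 = 0.3862.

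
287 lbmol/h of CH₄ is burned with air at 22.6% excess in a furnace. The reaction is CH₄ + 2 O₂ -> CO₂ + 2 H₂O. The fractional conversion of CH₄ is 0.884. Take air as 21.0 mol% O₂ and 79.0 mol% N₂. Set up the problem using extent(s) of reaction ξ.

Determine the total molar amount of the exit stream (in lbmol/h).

Stoichiometric O₂ = 2 × 287 = 574 lbmol/h; O₂ fed = 574 × 1.226 = 703.7 lbmol/h.
N₂ fed = 703.7 × 79/21 = 2647 lbmol/h.
Fuel reacted = 0.884 × 287 → ξ = 253.7 lbmol/h.
Outlet (n = n₀ + ν ξ):
  CH₄: 287 − 1(253.7) = 33.29
  O₂: 703.7 − 2(253.7) = 196.3
  N₂: 2647 (inert)
  CO₂: 0 + 1(253.7) = 253.7
  H₂O: 0 + 2(253.7) = 507.4
Total out = 33.29 + 196.3 + 2647 + 253.7 + 507.4 = 3638 lbmol/h.

3640 lbmol/h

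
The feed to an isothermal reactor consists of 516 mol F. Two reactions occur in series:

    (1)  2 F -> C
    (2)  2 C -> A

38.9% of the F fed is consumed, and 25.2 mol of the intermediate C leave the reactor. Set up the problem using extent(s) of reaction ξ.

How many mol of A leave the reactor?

Conversion of F: F consumed = 2ξ₁ = 0.389 × 516 → ξ₁ = 100.4 mol.
C balance: n_C = 0 + 1ξ₁ − 2ξ₂ = 25.2 → ξ₂ = (1·100.4 − 25.2)/2 = 37.58 mol.
Outlet amounts (n = n₀ + Σ ν·ξ):
  F: 516 − 2(100.4) = 315.3
  C: 0 + 1(100.4) − 2(37.58) = 25.2
  A: 0 + 1(37.58) = 37.58

37.6 mol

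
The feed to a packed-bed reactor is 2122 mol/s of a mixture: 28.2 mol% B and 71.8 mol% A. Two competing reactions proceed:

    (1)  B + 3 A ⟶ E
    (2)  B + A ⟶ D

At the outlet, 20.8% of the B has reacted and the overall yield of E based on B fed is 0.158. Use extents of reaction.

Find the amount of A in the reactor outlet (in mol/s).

Yield of E: 1ξ₁ / 598.4 = 0.158 → ξ₁ = 94.55 mol/s.
Conversion of B: 1ξ₁ + 1ξ₂ = 0.208 × 598.4 = 124.5 → ξ₂ = 29.92 mol/s.
Outlet amounts (n = n₀ + Σ ν·ξ):
  B: 598.4 − 1(94.55) − 1(29.92) = 473.9
  A: 1524 − 3(94.55) − 1(29.92) = 1210
  E: 0 + 1(94.55) = 94.55
  D: 0 + 1(29.92) = 29.92

1210 mol/s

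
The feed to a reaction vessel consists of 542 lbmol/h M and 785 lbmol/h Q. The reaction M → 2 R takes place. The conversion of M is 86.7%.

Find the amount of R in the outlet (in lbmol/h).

M reacted = 0.867 × 542 = 469.9 lbmol/h; ν_M = −1, so ξ = 469.9/1 = 469.9 lbmol/h.
Outlet amounts (n = n₀ + ν ξ):
  M: 542 − 1(469.9) = 72.09
  R: 0 + 2(469.9) = 939.8
  Q: 785 (inert)

940 lbmol/h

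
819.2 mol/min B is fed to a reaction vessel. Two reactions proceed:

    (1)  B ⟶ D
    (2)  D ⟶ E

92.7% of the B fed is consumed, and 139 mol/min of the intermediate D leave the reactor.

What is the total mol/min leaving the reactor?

819 mol/min

Conversion of B: B consumed = 1ξ₁ = 0.927 × 819.2 → ξ₁ = 759.4 mol/min.
D balance: n_D = 0 + 1ξ₁ − 1ξ₂ = 139 → ξ₂ = (1·759.4 − 139)/1 = 620.4 mol/min.
Outlet amounts (n = n₀ + Σ ν·ξ):
  B: 819.2 − 1(759.4) = 59.8
  D: 0 + 1(759.4) − 1(620.4) = 139
  E: 0 + 1(620.4) = 620.4
Total out = 59.8 + 139 + 620.4 = 819.2 mol/min.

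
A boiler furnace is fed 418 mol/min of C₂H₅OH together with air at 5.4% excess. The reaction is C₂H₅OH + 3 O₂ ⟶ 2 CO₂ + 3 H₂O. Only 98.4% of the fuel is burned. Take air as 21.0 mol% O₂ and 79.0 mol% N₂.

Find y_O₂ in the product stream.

0.0123

Stoichiometric O₂ = 3 × 418 = 1254 mol/min; O₂ fed = 1254 × 1.054 = 1322 mol/min.
N₂ fed = 1322 × 79/21 = 4972 mol/min.
Fuel reacted = 0.984 × 418 → ξ = 411.3 mol/min.
Outlet (n = n₀ + ν ξ):
  C₂H₅OH: 418 − 1(411.3) = 6.688
  O₂: 1322 − 3(411.3) = 87.78
  N₂: 4972 (inert)
  CO₂: 0 + 2(411.3) = 822.6
  H₂O: 0 + 3(411.3) = 1234
Total out = 7123 mol/min; y_O₂ = 87.78 / 7123 = 0.01232.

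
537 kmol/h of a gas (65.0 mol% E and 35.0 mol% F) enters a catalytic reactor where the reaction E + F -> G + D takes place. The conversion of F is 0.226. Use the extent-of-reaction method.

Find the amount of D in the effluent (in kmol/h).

F reacted = 0.226 × 187.9 = 42.48 kmol/h; ν_F = −1, so ξ = 42.48/1 = 42.48 kmol/h.
Outlet amounts (n = n₀ + ν ξ):
  E: 349.1 − 1(42.48) = 306.6
  F: 187.9 − 1(42.48) = 145.5
  G: 0 + 1(42.48) = 42.48
  D: 0 + 1(42.48) = 42.48

42.5 kmol/h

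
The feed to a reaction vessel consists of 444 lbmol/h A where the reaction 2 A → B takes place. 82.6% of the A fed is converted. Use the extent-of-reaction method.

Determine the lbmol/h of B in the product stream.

A reacted = 0.826 × 444 = 366.7 lbmol/h; ν_A = −2, so ξ = 366.7/2 = 183.4 lbmol/h.
Outlet amounts (n = n₀ + ν ξ):
  A: 444 − 2(183.4) = 77.26
  B: 0 + 1(183.4) = 183.4

183 lbmol/h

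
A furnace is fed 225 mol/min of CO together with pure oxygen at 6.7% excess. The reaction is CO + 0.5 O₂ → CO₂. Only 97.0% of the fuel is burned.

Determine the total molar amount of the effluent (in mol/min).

236 mol/min

Stoichiometric O₂ = 0.5 × 225 = 112.5 mol/min; O₂ fed = 112.5 × 1.067 = 120 mol/min.
Fuel reacted = 0.97 × 225 → ξ = 218.2 mol/min.
Outlet (n = n₀ + ν ξ):
  CO: 225 − 1(218.2) = 6.75
  O₂: 120 − 0.5(218.2) = 10.91
  CO₂: 0 + 1(218.2) = 218.2
Total out = 6.75 + 10.91 + 218.2 = 235.9 mol/min.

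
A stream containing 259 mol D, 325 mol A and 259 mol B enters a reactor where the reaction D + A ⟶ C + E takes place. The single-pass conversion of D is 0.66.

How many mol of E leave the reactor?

171 mol

D reacted = 0.66 × 259 = 170.9 mol; ν_D = −1, so ξ = 170.9/1 = 170.9 mol.
Outlet amounts (n = n₀ + ν ξ):
  D: 259 − 1(170.9) = 88.06
  A: 325 − 1(170.9) = 154.1
  C: 0 + 1(170.9) = 170.9
  E: 0 + 1(170.9) = 170.9
  B: 259 (inert)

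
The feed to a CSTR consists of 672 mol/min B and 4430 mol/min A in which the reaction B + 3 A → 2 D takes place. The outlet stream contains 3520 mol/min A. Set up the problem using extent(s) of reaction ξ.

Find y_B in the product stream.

For A: n = n₀ − 3ξ → 3520 = 4430 − 3ξ, giving ξ = 303.3 mol/min.
Outlet amounts (n = n₀ + ν ξ):
  B: 672 − 1(303.3) = 368.7
  A: 4430 − 3(303.3) = 3520
  D: 0 + 2(303.3) = 606.7
Total out = 4495 mol/min; y_B = 368.7 / 4495 = 0.08201.

0.082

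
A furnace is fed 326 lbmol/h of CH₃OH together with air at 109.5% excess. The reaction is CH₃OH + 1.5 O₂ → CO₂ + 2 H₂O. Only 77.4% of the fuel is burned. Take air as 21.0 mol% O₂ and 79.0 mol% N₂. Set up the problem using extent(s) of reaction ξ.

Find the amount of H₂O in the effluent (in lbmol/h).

505 lbmol/h

Stoichiometric O₂ = 1.5 × 326 = 489 lbmol/h; O₂ fed = 489 × 2.095 = 1024 lbmol/h.
N₂ fed = 1024 × 79/21 = 3854 lbmol/h.
Fuel reacted = 0.774 × 326 → ξ = 252.3 lbmol/h.
Outlet (n = n₀ + ν ξ):
  CH₃OH: 326 − 1(252.3) = 73.68
  O₂: 1024 − 1.5(252.3) = 646
  N₂: 3854 (inert)
  CO₂: 0 + 1(252.3) = 252.3
  H₂O: 0 + 2(252.3) = 504.6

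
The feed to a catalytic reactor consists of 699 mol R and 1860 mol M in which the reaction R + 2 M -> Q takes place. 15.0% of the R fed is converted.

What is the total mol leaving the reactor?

R reacted = 0.15 × 699 = 104.8 mol; ν_R = −1, so ξ = 104.8/1 = 104.8 mol.
Outlet amounts (n = n₀ + ν ξ):
  R: 699 − 1(104.8) = 594.1
  M: 1860 − 2(104.8) = 1650
  Q: 0 + 1(104.8) = 104.8
Total out = 594.1 + 1650 + 104.8 = 2349 mol.

2350 mol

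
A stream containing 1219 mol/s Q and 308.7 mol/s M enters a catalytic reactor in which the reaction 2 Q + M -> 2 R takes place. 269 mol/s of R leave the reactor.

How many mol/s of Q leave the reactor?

950 mol/s

For R: n = n₀ + 2ξ → 269 = 0 + 2ξ, giving ξ = 134.5 mol/s.
Outlet amounts (n = n₀ + ν ξ):
  Q: 1219 − 2(134.5) = 950
  M: 308.7 − 1(134.5) = 174.2
  R: 0 + 2(134.5) = 269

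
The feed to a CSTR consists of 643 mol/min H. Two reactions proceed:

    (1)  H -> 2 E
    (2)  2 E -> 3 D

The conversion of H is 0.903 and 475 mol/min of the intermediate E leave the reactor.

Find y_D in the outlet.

Conversion of H: H consumed = 1ξ₁ = 0.903 × 643 → ξ₁ = 580.6 mol/min.
E balance: n_E = 0 + 2ξ₁ − 2ξ₂ = 475 → ξ₂ = (2·580.6 − 475)/2 = 343.1 mol/min.
Outlet amounts (n = n₀ + Σ ν·ξ):
  H: 643 − 1(580.6) = 62.37
  E: 0 + 2(580.6) − 2(343.1) = 475
  D: 0 + 3(343.1) = 1029
Total out = 1567 mol/min; y_D = 1029 / 1567 = 0.657.

0.657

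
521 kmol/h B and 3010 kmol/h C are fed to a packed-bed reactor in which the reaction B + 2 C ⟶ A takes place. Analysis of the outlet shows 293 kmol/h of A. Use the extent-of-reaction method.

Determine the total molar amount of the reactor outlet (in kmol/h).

2940 kmol/h

For A: n = n₀ + 1ξ → 293 = 0 + 1ξ, giving ξ = 293 kmol/h.
Outlet amounts (n = n₀ + ν ξ):
  B: 521 − 1(293) = 228
  C: 3010 − 2(293) = 2424
  A: 0 + 1(293) = 293
Total out = 228 + 2424 + 293 = 2945 kmol/h.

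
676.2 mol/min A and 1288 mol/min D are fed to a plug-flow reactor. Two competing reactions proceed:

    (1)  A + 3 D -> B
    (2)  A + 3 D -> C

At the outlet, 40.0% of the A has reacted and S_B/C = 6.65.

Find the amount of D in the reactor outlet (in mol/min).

Conversion of A: A consumed = 0.4 × 676.2 = 270.5 mol/min = 1ξ₁ + 1ξ₂.
Selectivity: 1ξ₁ / (1ξ₂) = 6.65 → ξ₁ = 6.65 ξ₂.
Substitute: (1·6.65 + 1) ξ₂ = 270.5 → ξ₂ = 35.36 mol/min, ξ₁ = 235.1 mol/min.
Outlet amounts (n = n₀ + Σ ν·ξ):
  A: 676.2 − 1(235.1) − 1(35.36) = 405.7
  D: 1288 − 3(235.1) − 3(35.36) = 476.6
  B: 0 + 1(235.1) = 235.1
  C: 0 + 1(35.36) = 35.36

477 mol/min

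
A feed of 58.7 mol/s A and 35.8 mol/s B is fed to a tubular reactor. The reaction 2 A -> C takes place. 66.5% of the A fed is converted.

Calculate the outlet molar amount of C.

19.5 mol/s

A reacted = 0.665 × 58.7 = 39.04 mol/s; ν_A = −2, so ξ = 39.04/2 = 19.52 mol/s.
Outlet amounts (n = n₀ + ν ξ):
  A: 58.7 − 2(19.52) = 19.66
  C: 0 + 1(19.52) = 19.52
  B: 35.8 (inert)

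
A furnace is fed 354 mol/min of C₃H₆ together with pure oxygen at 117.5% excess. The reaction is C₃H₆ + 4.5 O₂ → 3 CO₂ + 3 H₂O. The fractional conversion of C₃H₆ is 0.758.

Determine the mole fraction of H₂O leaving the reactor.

0.204

Stoichiometric O₂ = 4.5 × 354 = 1593 mol/min; O₂ fed = 1593 × 2.175 = 3465 mol/min.
Fuel reacted = 0.758 × 354 → ξ = 268.3 mol/min.
Outlet (n = n₀ + ν ξ):
  C₃H₆: 354 − 1(268.3) = 85.67
  O₂: 3465 − 4.5(268.3) = 2257
  CO₂: 0 + 3(268.3) = 805
  H₂O: 0 + 3(268.3) = 805
Total out = 3953 mol/min; y_H₂O = 805 / 3953 = 0.2036.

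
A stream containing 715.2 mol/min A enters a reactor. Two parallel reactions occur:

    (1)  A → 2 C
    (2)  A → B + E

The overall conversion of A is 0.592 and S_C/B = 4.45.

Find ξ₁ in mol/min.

Conversion of A: A consumed = 0.592 × 715.2 = 423.4 mol/min = 1ξ₁ + 1ξ₂.
Selectivity: 2ξ₁ / (1ξ₂) = 4.45 → ξ₁ = 2.225 ξ₂.
Substitute: (1·2.225 + 1) ξ₂ = 423.4 → ξ₂ = 131.3 mol/min, ξ₁ = 292.1 mol/min.
Outlet amounts (n = n₀ + Σ ν·ξ):
  A: 715.2 − 1(292.1) − 1(131.3) = 291.8
  C: 0 + 2(292.1) = 584.2
  B: 0 + 1(131.3) = 131.3
  E: 0 + 1(131.3) = 131.3

ξ₁ = 292 mol/min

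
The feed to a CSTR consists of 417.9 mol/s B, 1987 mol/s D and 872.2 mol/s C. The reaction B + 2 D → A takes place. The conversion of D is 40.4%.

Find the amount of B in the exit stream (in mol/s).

16.5 mol/s

D reacted = 0.404 × 1987 = 802.7 mol/s; ν_D = −2, so ξ = 802.7/2 = 401.4 mol/s.
Outlet amounts (n = n₀ + ν ξ):
  B: 417.9 − 1(401.4) = 16.53
  D: 1987 − 2(401.4) = 1184
  A: 0 + 1(401.4) = 401.4
  C: 872.2 (inert)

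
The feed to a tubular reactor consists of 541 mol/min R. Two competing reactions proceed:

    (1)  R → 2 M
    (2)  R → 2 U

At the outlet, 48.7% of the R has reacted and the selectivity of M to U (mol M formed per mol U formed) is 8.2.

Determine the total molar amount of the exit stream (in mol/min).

804 mol/min

Conversion of R: R consumed = 0.487 × 541 = 263.5 mol/min = 1ξ₁ + 1ξ₂.
Selectivity: 2ξ₁ / (2ξ₂) = 8.2 → ξ₁ = 8.2 ξ₂.
Substitute: (1·8.2 + 1) ξ₂ = 263.5 → ξ₂ = 28.64 mol/min, ξ₁ = 234.8 mol/min.
Outlet amounts (n = n₀ + Σ ν·ξ):
  R: 541 − 1(234.8) − 1(28.64) = 277.5
  M: 0 + 2(234.8) = 469.7
  U: 0 + 2(28.64) = 57.28
Total out = 277.5 + 469.7 + 57.28 = 804.5 mol/min.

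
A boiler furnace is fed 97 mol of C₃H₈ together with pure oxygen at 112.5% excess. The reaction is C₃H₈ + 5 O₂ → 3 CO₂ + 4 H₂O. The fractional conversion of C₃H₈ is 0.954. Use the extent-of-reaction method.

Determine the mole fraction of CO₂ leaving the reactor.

Stoichiometric O₂ = 5 × 97 = 485 mol; O₂ fed = 485 × 2.125 = 1031 mol.
Fuel reacted = 0.954 × 97 → ξ = 92.54 mol.
Outlet (n = n₀ + ν ξ):
  C₃H₈: 97 − 1(92.54) = 4.462
  O₂: 1031 − 5(92.54) = 567.9
  CO₂: 0 + 3(92.54) = 277.6
  H₂O: 0 + 4(92.54) = 370.2
Total out = 1220 mol; y_CO₂ = 277.6 / 1220 = 0.2275.

0.228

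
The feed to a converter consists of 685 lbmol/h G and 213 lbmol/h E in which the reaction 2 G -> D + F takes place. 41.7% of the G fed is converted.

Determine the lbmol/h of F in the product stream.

143 lbmol/h

G reacted = 0.417 × 685 = 285.6 lbmol/h; ν_G = −2, so ξ = 285.6/2 = 142.8 lbmol/h.
Outlet amounts (n = n₀ + ν ξ):
  G: 685 − 2(142.8) = 399.4
  D: 0 + 1(142.8) = 142.8
  F: 0 + 1(142.8) = 142.8
  E: 213 (inert)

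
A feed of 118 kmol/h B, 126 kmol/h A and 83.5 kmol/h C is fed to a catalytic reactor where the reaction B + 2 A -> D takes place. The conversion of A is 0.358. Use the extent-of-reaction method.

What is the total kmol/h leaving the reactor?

282 kmol/h

A reacted = 0.358 × 126 = 45.11 kmol/h; ν_A = −2, so ξ = 45.11/2 = 22.55 kmol/h.
Outlet amounts (n = n₀ + ν ξ):
  B: 118 − 1(22.55) = 95.45
  A: 126 − 2(22.55) = 80.89
  D: 0 + 1(22.55) = 22.55
  C: 83.5 (inert)
Total out = 95.45 + 80.89 + 22.55 + 83.5 = 282.4 kmol/h.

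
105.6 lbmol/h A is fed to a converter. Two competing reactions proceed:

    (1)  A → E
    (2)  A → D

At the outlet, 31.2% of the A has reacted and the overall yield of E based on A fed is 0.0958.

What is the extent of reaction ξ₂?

Yield of E: 1ξ₁ / 105.6 = 0.0958 → ξ₁ = 10.12 lbmol/h.
Conversion of A: 1ξ₁ + 1ξ₂ = 0.312 × 105.6 = 32.95 → ξ₂ = 22.83 lbmol/h.
Outlet amounts (n = n₀ + Σ ν·ξ):
  A: 105.6 − 1(10.12) − 1(22.83) = 72.65
  E: 0 + 1(10.12) = 10.12
  D: 0 + 1(22.83) = 22.83

ξ₂ = 22.8 lbmol/h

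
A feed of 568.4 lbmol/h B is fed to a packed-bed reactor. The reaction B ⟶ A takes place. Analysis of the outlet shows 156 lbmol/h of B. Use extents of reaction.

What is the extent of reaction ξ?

ξ = 412 lbmol/h

For B: n = n₀ − 1ξ → 156 = 568.4 − 1ξ, giving ξ = 412.4 lbmol/h.
Outlet amounts (n = n₀ + ν ξ):
  B: 568.4 − 1(412.4) = 156
  A: 0 + 1(412.4) = 412.4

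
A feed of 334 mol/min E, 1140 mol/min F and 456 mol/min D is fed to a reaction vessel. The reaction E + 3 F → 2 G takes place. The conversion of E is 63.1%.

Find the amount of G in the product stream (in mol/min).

422 mol/min

E reacted = 0.631 × 334 = 210.8 mol/min; ν_E = −1, so ξ = 210.8/1 = 210.8 mol/min.
Outlet amounts (n = n₀ + ν ξ):
  E: 334 − 1(210.8) = 123.2
  F: 1140 − 3(210.8) = 507.7
  G: 0 + 2(210.8) = 421.5
  D: 456 (inert)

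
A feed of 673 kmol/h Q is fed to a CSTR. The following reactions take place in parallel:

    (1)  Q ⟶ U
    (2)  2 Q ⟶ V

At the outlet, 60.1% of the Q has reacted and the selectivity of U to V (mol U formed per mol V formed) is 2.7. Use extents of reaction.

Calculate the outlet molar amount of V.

86.1 kmol/h

Conversion of Q: Q consumed = 0.601 × 673 = 404.5 kmol/h = 1ξ₁ + 2ξ₂.
Selectivity: 1ξ₁ / (1ξ₂) = 2.7 → ξ₁ = 2.7 ξ₂.
Substitute: (1·2.7 + 2) ξ₂ = 404.5 → ξ₂ = 86.06 kmol/h, ξ₁ = 232.4 kmol/h.
Outlet amounts (n = n₀ + Σ ν·ξ):
  Q: 673 − 1(232.4) − 2(86.06) = 268.5
  U: 0 + 1(232.4) = 232.4
  V: 0 + 1(86.06) = 86.06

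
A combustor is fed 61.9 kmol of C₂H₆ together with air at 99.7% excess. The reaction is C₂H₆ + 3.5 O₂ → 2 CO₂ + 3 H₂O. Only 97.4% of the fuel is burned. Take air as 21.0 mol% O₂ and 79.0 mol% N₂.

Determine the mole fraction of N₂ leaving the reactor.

0.756

Stoichiometric O₂ = 3.5 × 61.9 = 216.7 kmol; O₂ fed = 216.7 × 1.997 = 432.7 kmol.
N₂ fed = 432.7 × 79/21 = 1628 kmol.
Fuel reacted = 0.974 × 61.9 → ξ = 60.29 kmol.
Outlet (n = n₀ + ν ξ):
  C₂H₆: 61.9 − 1(60.29) = 1.609
  O₂: 432.7 − 3.5(60.29) = 221.6
  N₂: 1628 (inert)
  CO₂: 0 + 2(60.29) = 120.6
  H₂O: 0 + 3(60.29) = 180.9
Total out = 2152 kmol; y_N₂ = 1628 / 2152 = 0.7562.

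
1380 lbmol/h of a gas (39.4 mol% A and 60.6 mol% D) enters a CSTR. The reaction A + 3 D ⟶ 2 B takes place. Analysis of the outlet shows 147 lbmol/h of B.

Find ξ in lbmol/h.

ξ = 73.5 lbmol/h

For B: n = n₀ + 2ξ → 147 = 0 + 2ξ, giving ξ = 73.5 lbmol/h.
Outlet amounts (n = n₀ + ν ξ):
  A: 543.7 − 1(73.5) = 470.2
  D: 836.3 − 3(73.5) = 615.8
  B: 0 + 2(73.5) = 147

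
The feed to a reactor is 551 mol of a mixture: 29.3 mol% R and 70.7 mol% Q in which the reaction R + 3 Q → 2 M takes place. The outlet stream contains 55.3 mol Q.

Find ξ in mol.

For Q: n = n₀ − 3ξ → 55.3 = 389.6 − 3ξ, giving ξ = 111.4 mol.
Outlet amounts (n = n₀ + ν ξ):
  R: 161.4 − 1(111.4) = 50.02
  Q: 389.6 − 3(111.4) = 55.3
  M: 0 + 2(111.4) = 222.8

ξ = 111 mol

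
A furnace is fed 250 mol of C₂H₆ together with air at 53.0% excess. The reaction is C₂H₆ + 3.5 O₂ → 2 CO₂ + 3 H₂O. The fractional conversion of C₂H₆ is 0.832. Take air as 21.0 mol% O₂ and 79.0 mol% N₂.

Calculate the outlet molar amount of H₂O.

Stoichiometric O₂ = 3.5 × 250 = 875 mol; O₂ fed = 875 × 1.530 = 1339 mol.
N₂ fed = 1339 × 79/21 = 5036 mol.
Fuel reacted = 0.832 × 250 → ξ = 208 mol.
Outlet (n = n₀ + ν ξ):
  C₂H₆: 250 − 1(208) = 42
  O₂: 1339 − 3.5(208) = 610.8
  N₂: 5036 (inert)
  CO₂: 0 + 2(208) = 416
  H₂O: 0 + 3(208) = 624

624 mol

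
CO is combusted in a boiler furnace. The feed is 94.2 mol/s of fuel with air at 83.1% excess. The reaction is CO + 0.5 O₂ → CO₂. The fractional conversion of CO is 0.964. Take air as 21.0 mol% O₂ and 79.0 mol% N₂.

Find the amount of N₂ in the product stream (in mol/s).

324 mol/s

Stoichiometric O₂ = 0.5 × 94.2 = 47.1 mol/s; O₂ fed = 47.1 × 1.831 = 86.24 mol/s.
N₂ fed = 86.24 × 79/21 = 324.4 mol/s.
Fuel reacted = 0.964 × 94.2 → ξ = 90.81 mol/s.
Outlet (n = n₀ + ν ξ):
  CO: 94.2 − 1(90.81) = 3.391
  O₂: 86.24 − 0.5(90.81) = 40.84
  N₂: 324.4 (inert)
  CO₂: 0 + 1(90.81) = 90.81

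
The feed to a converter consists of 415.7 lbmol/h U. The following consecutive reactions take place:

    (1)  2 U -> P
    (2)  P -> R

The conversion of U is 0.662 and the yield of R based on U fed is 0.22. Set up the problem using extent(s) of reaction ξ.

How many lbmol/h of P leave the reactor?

46.1 lbmol/h

Conversion of U: U consumed = 2ξ₁ = 0.662 × 415.7 → ξ₁ = 137.6 lbmol/h.
Yield of R: 1ξ₂ / 415.7 = 0.22 → ξ₂ = 91.45 lbmol/h.
Outlet amounts (n = n₀ + Σ ν·ξ):
  U: 415.7 − 2(137.6) = 140.5
  P: 0 + 1(137.6) − 1(91.45) = 46.14
  R: 0 + 1(91.45) = 91.45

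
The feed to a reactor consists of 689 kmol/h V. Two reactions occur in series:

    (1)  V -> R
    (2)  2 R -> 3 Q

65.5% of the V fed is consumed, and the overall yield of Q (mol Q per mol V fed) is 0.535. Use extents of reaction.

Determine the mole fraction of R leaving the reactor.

0.253

Conversion of V: V consumed = 1ξ₁ = 0.655 × 689 → ξ₁ = 451.3 kmol/h.
Yield of Q: 3ξ₂ / 689 = 0.535 → ξ₂ = 122.9 kmol/h.
Outlet amounts (n = n₀ + Σ ν·ξ):
  V: 689 − 1(451.3) = 237.7
  R: 0 + 1(451.3) − 2(122.9) = 205.6
  Q: 0 + 3(122.9) = 368.6
Total out = 811.9 kmol/h; y_R = 205.6 / 811.9 = 0.2532.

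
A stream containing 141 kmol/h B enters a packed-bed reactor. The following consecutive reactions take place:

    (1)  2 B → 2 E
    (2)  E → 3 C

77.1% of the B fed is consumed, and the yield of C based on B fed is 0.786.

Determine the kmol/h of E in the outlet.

Conversion of B: B consumed = 2ξ₁ = 0.771 × 141 → ξ₁ = 54.36 kmol/h.
Yield of C: 3ξ₂ / 141 = 0.786 → ξ₂ = 36.94 kmol/h.
Outlet amounts (n = n₀ + Σ ν·ξ):
  B: 141 − 2(54.36) = 32.29
  E: 0 + 2(54.36) − 1(36.94) = 71.77
  C: 0 + 3(36.94) = 110.8

71.8 kmol/h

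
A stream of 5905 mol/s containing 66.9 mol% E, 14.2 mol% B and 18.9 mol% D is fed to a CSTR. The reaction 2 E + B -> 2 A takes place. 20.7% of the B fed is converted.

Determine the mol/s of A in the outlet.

347 mol/s

B reacted = 0.207 × 838.5 = 173.6 mol/s; ν_B = −1, so ξ = 173.6/1 = 173.6 mol/s.
Outlet amounts (n = n₀ + ν ξ):
  E: 3950 − 2(173.6) = 3603
  B: 838.5 − 1(173.6) = 664.9
  A: 0 + 2(173.6) = 347.1
  D: 1116 (inert)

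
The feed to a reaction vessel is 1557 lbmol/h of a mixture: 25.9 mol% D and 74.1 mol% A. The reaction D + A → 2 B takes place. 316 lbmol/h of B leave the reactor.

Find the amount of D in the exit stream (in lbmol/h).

For B: n = n₀ + 2ξ → 316 = 0 + 2ξ, giving ξ = 158 lbmol/h.
Outlet amounts (n = n₀ + ν ξ):
  D: 403.3 − 1(158) = 245.3
  A: 1154 − 1(158) = 995.7
  B: 0 + 2(158) = 316

245 lbmol/h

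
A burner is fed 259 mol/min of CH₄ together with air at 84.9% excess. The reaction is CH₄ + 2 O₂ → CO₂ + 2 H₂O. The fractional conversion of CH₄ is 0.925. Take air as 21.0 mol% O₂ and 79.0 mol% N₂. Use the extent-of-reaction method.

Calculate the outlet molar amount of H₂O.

479 mol/min

Stoichiometric O₂ = 2 × 259 = 518 mol/min; O₂ fed = 518 × 1.849 = 957.8 mol/min.
N₂ fed = 957.8 × 79/21 = 3603 mol/min.
Fuel reacted = 0.925 × 259 → ξ = 239.6 mol/min.
Outlet (n = n₀ + ν ξ):
  CH₄: 259 − 1(239.6) = 19.42
  O₂: 957.8 − 2(239.6) = 478.6
  N₂: 3603 (inert)
  CO₂: 0 + 1(239.6) = 239.6
  H₂O: 0 + 2(239.6) = 479.2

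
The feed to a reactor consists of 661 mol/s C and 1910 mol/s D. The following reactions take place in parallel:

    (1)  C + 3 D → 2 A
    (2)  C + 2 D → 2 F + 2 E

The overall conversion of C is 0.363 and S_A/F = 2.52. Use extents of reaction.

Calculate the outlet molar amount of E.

Conversion of C: C consumed = 0.363 × 661 = 239.9 mol/s = 1ξ₁ + 1ξ₂.
Selectivity: 2ξ₁ / (2ξ₂) = 2.52 → ξ₁ = 2.52 ξ₂.
Substitute: (1·2.52 + 1) ξ₂ = 239.9 → ξ₂ = 68.17 mol/s, ξ₁ = 171.8 mol/s.
Outlet amounts (n = n₀ + Σ ν·ξ):
  C: 661 − 1(171.8) − 1(68.17) = 421.1
  D: 1910 − 3(171.8) − 2(68.17) = 1258
  A: 0 + 2(171.8) = 343.6
  F: 0 + 2(68.17) = 136.3
  E: 0 + 2(68.17) = 136.3

136 mol/s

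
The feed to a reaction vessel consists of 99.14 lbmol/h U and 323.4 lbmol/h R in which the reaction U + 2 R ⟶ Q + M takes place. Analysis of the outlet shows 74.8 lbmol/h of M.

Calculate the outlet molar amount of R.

For M: n = n₀ + 1ξ → 74.8 = 0 + 1ξ, giving ξ = 74.8 lbmol/h.
Outlet amounts (n = n₀ + ν ξ):
  U: 99.14 − 1(74.8) = 24.34
  R: 323.4 − 2(74.8) = 173.8
  Q: 0 + 1(74.8) = 74.8
  M: 0 + 1(74.8) = 74.8

174 lbmol/h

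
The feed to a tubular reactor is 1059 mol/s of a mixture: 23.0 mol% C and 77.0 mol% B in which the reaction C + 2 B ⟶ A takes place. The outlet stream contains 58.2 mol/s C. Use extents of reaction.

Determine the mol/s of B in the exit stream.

445 mol/s

For C: n = n₀ − 1ξ → 58.2 = 243.6 − 1ξ, giving ξ = 185.4 mol/s.
Outlet amounts (n = n₀ + ν ξ):
  C: 243.6 − 1(185.4) = 58.2
  B: 815.4 − 2(185.4) = 444.7
  A: 0 + 1(185.4) = 185.4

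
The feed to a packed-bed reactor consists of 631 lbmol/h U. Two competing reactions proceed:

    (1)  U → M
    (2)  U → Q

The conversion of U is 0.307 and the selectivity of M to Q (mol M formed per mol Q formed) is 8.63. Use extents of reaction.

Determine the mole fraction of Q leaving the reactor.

0.0319

Conversion of U: U consumed = 0.307 × 631 = 193.7 lbmol/h = 1ξ₁ + 1ξ₂.
Selectivity: 1ξ₁ / (1ξ₂) = 8.63 → ξ₁ = 8.63 ξ₂.
Substitute: (1·8.63 + 1) ξ₂ = 193.7 → ξ₂ = 20.12 lbmol/h, ξ₁ = 173.6 lbmol/h.
Outlet amounts (n = n₀ + Σ ν·ξ):
  U: 631 − 1(173.6) − 1(20.12) = 437.3
  M: 0 + 1(173.6) = 173.6
  Q: 0 + 1(20.12) = 20.12
Total out = 631 lbmol/h; y_Q = 20.12 / 631 = 0.03188.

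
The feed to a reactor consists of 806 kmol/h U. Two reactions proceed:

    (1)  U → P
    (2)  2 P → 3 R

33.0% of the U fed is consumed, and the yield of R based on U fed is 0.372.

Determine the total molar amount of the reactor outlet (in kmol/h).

906 kmol/h

Conversion of U: U consumed = 1ξ₁ = 0.33 × 806 → ξ₁ = 266 kmol/h.
Yield of R: 3ξ₂ / 806 = 0.372 → ξ₂ = 99.94 kmol/h.
Outlet amounts (n = n₀ + Σ ν·ξ):
  U: 806 − 1(266) = 540
  P: 0 + 1(266) − 2(99.94) = 66.09
  R: 0 + 3(99.94) = 299.8
Total out = 540 + 66.09 + 299.8 = 905.9 kmol/h.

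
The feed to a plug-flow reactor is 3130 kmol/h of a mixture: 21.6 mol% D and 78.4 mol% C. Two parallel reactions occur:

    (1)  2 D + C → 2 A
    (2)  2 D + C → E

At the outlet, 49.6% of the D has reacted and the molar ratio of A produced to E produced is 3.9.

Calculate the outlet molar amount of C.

Conversion of D: D consumed = 0.496 × 676.1 = 335.3 kmol/h = 2ξ₁ + 2ξ₂.
Selectivity: 2ξ₁ / (1ξ₂) = 3.9 → ξ₁ = 1.95 ξ₂.
Substitute: (2·1.95 + 2) ξ₂ = 335.3 → ξ₂ = 56.84 kmol/h, ξ₁ = 110.8 kmol/h.
Outlet amounts (n = n₀ + Σ ν·ξ):
  D: 676.1 − 2(110.8) − 2(56.84) = 340.7
  C: 2454 − 1(110.8) − 1(56.84) = 2286
  A: 0 + 2(110.8) = 221.7
  E: 0 + 1(56.84) = 56.84

2290 kmol/h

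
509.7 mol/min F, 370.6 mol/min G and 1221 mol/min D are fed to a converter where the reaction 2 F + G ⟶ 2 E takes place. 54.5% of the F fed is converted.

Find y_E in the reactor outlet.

F reacted = 0.545 × 509.7 = 277.8 mol/min; ν_F = −2, so ξ = 277.8/2 = 138.9 mol/min.
Outlet amounts (n = n₀ + ν ξ):
  F: 509.7 − 2(138.9) = 231.9
  G: 370.6 − 1(138.9) = 231.7
  E: 0 + 2(138.9) = 277.8
  D: 1221 (inert)
Total out = 1962 mol/min; y_E = 277.8 / 1962 = 0.1416.

0.142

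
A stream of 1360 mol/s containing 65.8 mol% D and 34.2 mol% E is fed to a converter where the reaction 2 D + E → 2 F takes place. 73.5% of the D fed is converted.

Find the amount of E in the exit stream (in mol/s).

D reacted = 0.735 × 894.9 = 657.7 mol/s; ν_D = −2, so ξ = 657.7/2 = 328.9 mol/s.
Outlet amounts (n = n₀ + ν ξ):
  D: 894.9 − 2(328.9) = 237.1
  E: 465.1 − 1(328.9) = 136.3
  F: 0 + 2(328.9) = 657.7

136 mol/s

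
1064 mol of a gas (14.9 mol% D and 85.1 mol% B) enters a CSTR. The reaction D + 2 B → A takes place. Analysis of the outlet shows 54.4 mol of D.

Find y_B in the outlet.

For D: n = n₀ − 1ξ → 54.4 = 158.5 − 1ξ, giving ξ = 104.1 mol.
Outlet amounts (n = n₀ + ν ξ):
  D: 158.5 − 1(104.1) = 54.4
  B: 905.5 − 2(104.1) = 697.2
  A: 0 + 1(104.1) = 104.1
Total out = 855.7 mol; y_B = 697.2 / 855.7 = 0.8147.

0.815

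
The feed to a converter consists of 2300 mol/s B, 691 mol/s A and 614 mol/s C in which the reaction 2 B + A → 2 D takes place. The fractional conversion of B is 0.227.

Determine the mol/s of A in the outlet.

430 mol/s

B reacted = 0.227 × 2300 = 522.1 mol/s; ν_B = −2, so ξ = 522.1/2 = 261.1 mol/s.
Outlet amounts (n = n₀ + ν ξ):
  B: 2300 − 2(261.1) = 1778
  A: 691 − 1(261.1) = 429.9
  D: 0 + 2(261.1) = 522.1
  C: 614 (inert)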